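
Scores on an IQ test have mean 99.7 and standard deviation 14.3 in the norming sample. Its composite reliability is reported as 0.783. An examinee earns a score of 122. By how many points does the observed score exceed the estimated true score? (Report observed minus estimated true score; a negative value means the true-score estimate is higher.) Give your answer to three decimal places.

Weight the observed score by reliability and the mean by (1 − reliability): T̂ = 0.783·122 + 0.217·99.7 = 95.526 + 21.6349 = 117.16090.
X − T̂ = 122 − 117.1609 = 4.8391 → 4.839

4.839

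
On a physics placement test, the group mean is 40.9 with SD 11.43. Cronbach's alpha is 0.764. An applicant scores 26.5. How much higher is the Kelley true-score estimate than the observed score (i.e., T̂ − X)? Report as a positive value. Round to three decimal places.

T̂ = ρX + (1 − ρ)μ
  = 0.764 × 26.5 + 0.236 × 40.9
  = 20.2460 + 9.6524
  = 29.89840
  ≈ 29.8984
T̂ − X = 29.8984 − 26.5 = 3.3984 → 3.398

3.398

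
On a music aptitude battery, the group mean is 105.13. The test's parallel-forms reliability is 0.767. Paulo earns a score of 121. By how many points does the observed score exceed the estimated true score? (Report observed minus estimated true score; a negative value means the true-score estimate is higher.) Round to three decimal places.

3.698

T̂ = ρX + (1 − ρ)μ
  = 0.767 × 121 + 0.233 × 105.13
  = 92.807 + 24.49529
  = 117.30229
  ≈ 117.3023
X − T̂ = 121 − 117.3023 = 3.6977 → 3.698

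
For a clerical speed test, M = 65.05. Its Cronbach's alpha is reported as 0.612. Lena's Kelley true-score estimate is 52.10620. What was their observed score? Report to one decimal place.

T̂ = ρX + (1 − ρ)μ  ⇒  X = (T̂ − (1 − ρ)μ) / ρ
X = (52.10620 − 0.388 × 65.05) / 0.612 = (52.10620 − 25.23940) / 0.612 = 26.86680 / 0.612 = 43.900

43.9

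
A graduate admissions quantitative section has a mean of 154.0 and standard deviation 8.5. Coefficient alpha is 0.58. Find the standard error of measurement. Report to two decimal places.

SEM = SD · √(1 − ρ) = 8.5 × √0.42 = 8.5 × 0.6481 = 5.509

5.51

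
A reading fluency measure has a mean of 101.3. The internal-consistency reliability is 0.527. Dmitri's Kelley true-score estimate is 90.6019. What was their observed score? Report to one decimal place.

T̂ = ρX + (1 − ρ)μ  ⇒  X = (T̂ − (1 − ρ)μ) / ρ
X = (90.6019 − 0.473 × 101.3) / 0.527 = (90.6019 − 47.9149) / 0.527 = 42.6870 / 0.527 = 81.000

81.0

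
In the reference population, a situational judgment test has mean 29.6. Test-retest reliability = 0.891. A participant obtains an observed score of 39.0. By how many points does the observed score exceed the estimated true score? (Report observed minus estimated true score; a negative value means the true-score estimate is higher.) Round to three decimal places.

Kelley's formula gives T̂ = 0.891·39.0 + 0.109·29.6 = 34.7490 + 3.2264 = 37.97540.
X − T̂ = 39.0 − 37.9754 = 1.0246 → 1.025

1.025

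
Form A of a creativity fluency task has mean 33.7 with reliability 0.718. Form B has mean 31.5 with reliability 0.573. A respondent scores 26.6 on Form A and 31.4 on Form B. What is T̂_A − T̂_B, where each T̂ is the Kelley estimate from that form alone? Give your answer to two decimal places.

T̂_A = 0.718(26.6) + 0.282(33.7) = 28.6022
T̂_B = 0.573(31.4) + 0.427(31.5) = 31.4427
T̂_A − T̂_B = -2.8405

-2.84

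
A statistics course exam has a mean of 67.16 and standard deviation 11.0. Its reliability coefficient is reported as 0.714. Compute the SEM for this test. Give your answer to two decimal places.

5.88

SEM = SD · √(1 − ρ) = 11.0 × √0.286 = 11.0 × 0.5348 = 5.883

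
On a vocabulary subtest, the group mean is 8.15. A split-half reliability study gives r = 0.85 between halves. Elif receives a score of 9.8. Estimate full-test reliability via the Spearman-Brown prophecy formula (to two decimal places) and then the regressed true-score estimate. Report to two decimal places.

Spearman-Brown: ρ = 2r/(1 + r) = 2(0.85)/(1 + 0.85) = 1.700/1.85 = 0.9189 → 0.92
Kelley's formula gives T̂ = 0.92·9.8 + 0.08·8.15 = 9.016 + 0.6520 = 9.668.

9.67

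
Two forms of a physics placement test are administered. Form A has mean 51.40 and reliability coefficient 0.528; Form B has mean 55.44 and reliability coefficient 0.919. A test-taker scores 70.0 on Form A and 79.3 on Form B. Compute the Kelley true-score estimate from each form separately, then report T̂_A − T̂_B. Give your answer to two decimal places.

-16.15

T̂_A = 0.528(70.0) + 0.472(51.40) = 61.2208
T̂_B = 0.919(79.3) + 0.081(55.44) = 77.3673
T̂_A − T̂_B = -16.1465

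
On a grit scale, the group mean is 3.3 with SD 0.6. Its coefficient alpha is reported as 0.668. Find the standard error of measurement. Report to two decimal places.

SEM = SD · √(1 − ρ) = 0.6 × √0.332 = 0.6 × 0.5762 = 0.346

0.35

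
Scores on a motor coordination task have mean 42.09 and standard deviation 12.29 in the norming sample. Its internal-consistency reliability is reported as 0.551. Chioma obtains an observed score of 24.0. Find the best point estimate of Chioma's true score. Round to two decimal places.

T̂ = ρX + (1 − ρ)μ
  = 0.551 × 24.0 + 0.449 × 42.09
  = 13.2240 + 18.89841
  = 32.122
  ≈ 32.12

32.12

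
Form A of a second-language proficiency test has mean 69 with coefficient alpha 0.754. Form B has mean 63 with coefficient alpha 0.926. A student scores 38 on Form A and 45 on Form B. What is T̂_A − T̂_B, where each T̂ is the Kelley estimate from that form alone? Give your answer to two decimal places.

-0.71

T̂_A = 0.754(38) + 0.246(69) = 45.6260
T̂_B = 0.926(45) + 0.074(63) = 46.3320
T̂_A − T̂_B = -0.7060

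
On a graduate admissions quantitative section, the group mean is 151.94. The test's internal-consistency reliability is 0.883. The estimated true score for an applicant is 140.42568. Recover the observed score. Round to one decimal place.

138.9

T̂ = ρX + (1 − ρ)μ  ⇒  X = (T̂ − (1 − ρ)μ) / ρ
X = (140.42568 − 0.117 × 151.94) / 0.883 = (140.42568 − 17.77698) / 0.883 = 122.64870 / 0.883 = 138.900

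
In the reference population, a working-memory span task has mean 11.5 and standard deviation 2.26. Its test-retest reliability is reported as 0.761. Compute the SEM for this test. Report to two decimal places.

SEM = SD · √(1 − ρ) = 2.26 × √0.239 = 2.26 × 0.4889 = 1.105

1.10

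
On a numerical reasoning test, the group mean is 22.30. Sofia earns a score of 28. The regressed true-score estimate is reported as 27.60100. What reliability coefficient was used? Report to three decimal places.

0.930

T̂ = ρX + (1 − ρ)μ  ⇒  T̂ − μ = ρ(X − μ)
ρ = (T̂ − μ)/(X − μ) = (27.60100 − 22.30) / (28 − 22.30) = 5.30100 / 5.70 = 0.93000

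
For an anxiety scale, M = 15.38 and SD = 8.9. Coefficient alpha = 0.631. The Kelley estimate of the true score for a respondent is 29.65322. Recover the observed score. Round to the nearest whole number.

T̂ = ρX + (1 − ρ)μ  ⇒  X = (T̂ − (1 − ρ)μ) / ρ
X = (29.65322 − 0.369 × 15.38) / 0.631 = (29.65322 − 5.67522) / 0.631 = 23.97800 / 0.631 = 38.00

38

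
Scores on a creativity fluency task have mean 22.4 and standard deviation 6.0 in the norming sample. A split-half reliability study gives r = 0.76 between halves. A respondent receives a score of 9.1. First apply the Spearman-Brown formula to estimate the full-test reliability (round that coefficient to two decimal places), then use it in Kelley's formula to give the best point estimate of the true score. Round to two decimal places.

Spearman-Brown: ρ = 2r/(1 + r) = 2(0.76)/(1 + 0.76) = 1.520/1.76 = 0.8636 → 0.86
T̂ = 0.86(9.1) + 0.14(22.4) = 7.826 + 3.136 = 10.962 → 10.96

10.96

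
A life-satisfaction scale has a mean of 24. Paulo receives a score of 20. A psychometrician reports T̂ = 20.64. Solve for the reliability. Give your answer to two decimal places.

0.84

T̂ = ρX + (1 − ρ)μ  ⇒  T̂ − μ = ρ(X − μ)
ρ = (T̂ − μ)/(X − μ) = (20.64 − 24) / (20 − 24) = -3.36 / -4.0 = 0.8400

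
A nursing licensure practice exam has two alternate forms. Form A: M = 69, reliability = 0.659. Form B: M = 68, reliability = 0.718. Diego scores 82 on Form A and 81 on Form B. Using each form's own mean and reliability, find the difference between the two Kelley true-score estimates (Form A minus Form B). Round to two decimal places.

T̂_A = 0.659(82) + 0.341(69) = 77.5670
T̂_B = 0.718(81) + 0.282(68) = 77.3340
T̂_A − T̂_B = 0.2330

0.23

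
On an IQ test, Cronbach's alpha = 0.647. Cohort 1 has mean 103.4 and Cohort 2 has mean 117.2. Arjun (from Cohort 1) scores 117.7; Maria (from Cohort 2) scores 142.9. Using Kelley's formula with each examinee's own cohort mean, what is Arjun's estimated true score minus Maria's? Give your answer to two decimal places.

T̂_Arjun = 0.647(117.7) + 0.353(103.4) = 112.6521
T̂_Maria = 0.647(142.9) + 0.353(117.2) = 133.8279
Difference = 112.6521 − 133.8279 = -21.1758

-21.18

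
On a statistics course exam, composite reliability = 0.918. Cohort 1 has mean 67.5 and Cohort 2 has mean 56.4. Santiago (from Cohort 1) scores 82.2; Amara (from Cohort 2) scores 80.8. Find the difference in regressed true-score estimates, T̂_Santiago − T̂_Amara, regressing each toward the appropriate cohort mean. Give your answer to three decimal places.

T̂_Santiago = 0.918(82.2) + 0.082(67.5) = 80.99460
T̂_Amara = 0.918(80.8) + 0.082(56.4) = 78.79920
Difference = 80.99460 − 78.79920 = 2.19540

2.195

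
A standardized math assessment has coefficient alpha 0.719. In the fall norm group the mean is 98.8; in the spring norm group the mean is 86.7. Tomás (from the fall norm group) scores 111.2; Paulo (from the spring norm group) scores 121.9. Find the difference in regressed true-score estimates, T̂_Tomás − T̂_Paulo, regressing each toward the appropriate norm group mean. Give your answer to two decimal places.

-4.29

T̂_Tomás = 0.719(111.2) + 0.281(98.8) = 107.7156
T̂_Paulo = 0.719(121.9) + 0.281(86.7) = 112.0088
Difference = 107.7156 − 112.0088 = -4.2932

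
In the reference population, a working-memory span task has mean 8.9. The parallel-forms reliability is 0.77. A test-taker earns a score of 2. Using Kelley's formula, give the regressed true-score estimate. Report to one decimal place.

3.6

Regress the observed score toward the mean by the unreliability: T̂ = 0.77·2 + 0.23·8.9 = 1.54 + 2.047 = 3.59.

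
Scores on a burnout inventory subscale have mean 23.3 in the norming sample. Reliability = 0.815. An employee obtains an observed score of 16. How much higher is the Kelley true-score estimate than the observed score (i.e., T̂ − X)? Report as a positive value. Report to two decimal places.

Regress the observed score toward the mean by the unreliability: T̂ = 0.815·16 + 0.185·23.3 = 13.040 + 4.3105 = 17.3505.
T̂ − X = 17.351 − 16 = 1.351 → 1.35

1.35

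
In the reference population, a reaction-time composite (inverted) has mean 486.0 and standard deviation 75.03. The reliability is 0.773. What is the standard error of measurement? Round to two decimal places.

SEM = SD · √(1 − ρ) = 75.03 × √0.227 = 75.03 × 0.4764 = 35.748

35.75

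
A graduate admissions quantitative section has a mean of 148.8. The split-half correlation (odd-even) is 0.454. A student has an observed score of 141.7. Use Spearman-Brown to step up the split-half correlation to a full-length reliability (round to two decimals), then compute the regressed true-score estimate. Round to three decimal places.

144.398

Spearman-Brown: ρ = 2r/(1 + r) = 2(0.454)/(1 + 0.454) = 0.9080/1.454 = 0.6245 → 0.62
T̂ = ρX + (1 − ρ)μ
  = 0.62 × 141.7 + 0.38 × 148.8
  = 87.854 + 56.544
  = 144.3980
  ≈ 144.398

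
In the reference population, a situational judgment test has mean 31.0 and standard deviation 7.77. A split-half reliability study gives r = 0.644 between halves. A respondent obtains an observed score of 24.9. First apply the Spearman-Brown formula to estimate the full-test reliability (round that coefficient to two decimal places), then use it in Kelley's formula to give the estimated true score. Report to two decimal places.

Spearman-Brown: ρ = 2r/(1 + r) = 2(0.644)/(1 + 0.644) = 1.2880/1.644 = 0.7835 → 0.78
Regress the observed score toward the mean by the unreliability: T̂ = 0.78·24.9 + 0.22·31.0 = 19.422 + 6.820 = 26.242.

26.24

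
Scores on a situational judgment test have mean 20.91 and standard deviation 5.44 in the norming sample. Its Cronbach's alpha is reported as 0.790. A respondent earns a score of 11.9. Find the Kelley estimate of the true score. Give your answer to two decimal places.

Kelley's formula gives T̂ = 0.790·11.9 + 0.210·20.91 = 9.4010 + 4.39110 = 13.792.

13.79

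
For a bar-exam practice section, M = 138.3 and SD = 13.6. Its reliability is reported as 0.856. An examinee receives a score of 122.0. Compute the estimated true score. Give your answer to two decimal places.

124.35

T̂ = 0.856(122.0) + 0.144(138.3) = 104.4320 + 19.9152 = 124.347 → 124.35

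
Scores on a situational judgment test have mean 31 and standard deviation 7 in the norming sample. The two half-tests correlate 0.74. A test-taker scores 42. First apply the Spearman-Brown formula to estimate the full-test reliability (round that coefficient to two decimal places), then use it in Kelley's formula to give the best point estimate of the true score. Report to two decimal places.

40.35

Spearman-Brown: ρ = 2r/(1 + r) = 2(0.74)/(1 + 0.74) = 1.480/1.74 = 0.8506 → 0.85
T̂ = 0.85(42) + 0.15(31) = 35.70 + 4.65 = 40.350 → 40.35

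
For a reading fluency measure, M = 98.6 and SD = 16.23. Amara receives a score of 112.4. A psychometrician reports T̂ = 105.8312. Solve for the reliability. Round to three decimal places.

T̂ = ρX + (1 − ρ)μ  ⇒  T̂ − μ = ρ(X − μ)
ρ = (T̂ − μ)/(X − μ) = (105.8312 − 98.6) / (112.4 − 98.6) = 7.2312 / 13.8 = 0.52400

0.524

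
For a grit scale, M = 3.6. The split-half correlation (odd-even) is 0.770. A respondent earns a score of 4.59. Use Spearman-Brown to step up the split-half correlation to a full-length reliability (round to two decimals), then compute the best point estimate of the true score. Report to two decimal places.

Spearman-Brown: ρ = 2r/(1 + r) = 2(0.770)/(1 + 0.770) = 1.5400/1.770 = 0.8701 → 0.87
T̂ = ρX + (1 − ρ)μ
  = 0.87 × 4.59 + 0.13 × 3.6
  = 3.9933 + 0.468
  = 4.461
  ≈ 4.46

4.46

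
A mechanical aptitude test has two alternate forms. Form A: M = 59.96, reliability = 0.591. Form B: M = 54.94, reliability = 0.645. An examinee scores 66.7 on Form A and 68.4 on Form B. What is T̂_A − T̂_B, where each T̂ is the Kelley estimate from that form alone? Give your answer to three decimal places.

0.322

T̂_A = 0.591(66.7) + 0.409(59.96) = 63.94334
T̂_B = 0.645(68.4) + 0.355(54.94) = 63.62170
T̂_A − T̂_B = 0.32164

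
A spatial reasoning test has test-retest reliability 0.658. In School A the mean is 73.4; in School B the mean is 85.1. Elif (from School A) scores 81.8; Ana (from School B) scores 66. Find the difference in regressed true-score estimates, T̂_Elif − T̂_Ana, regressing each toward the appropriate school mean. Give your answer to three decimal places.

6.395

T̂_Elif = 0.658(81.8) + 0.342(73.4) = 78.92720
T̂_Ana = 0.658(66) + 0.342(85.1) = 72.53220
Difference = 78.92720 − 72.53220 = 6.39500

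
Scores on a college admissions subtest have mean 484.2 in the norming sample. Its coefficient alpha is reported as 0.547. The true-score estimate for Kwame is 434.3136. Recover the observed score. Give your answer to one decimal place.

T̂ = ρX + (1 − ρ)μ  ⇒  X = (T̂ − (1 − ρ)μ) / ρ
X = (434.3136 − 0.453 × 484.2) / 0.547 = (434.3136 − 219.3426) / 0.547 = 214.9710 / 0.547 = 393.000

393.0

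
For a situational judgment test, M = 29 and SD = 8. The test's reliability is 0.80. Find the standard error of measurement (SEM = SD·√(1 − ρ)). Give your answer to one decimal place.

SEM = SD · √(1 − ρ) = 8 × √0.20 = 8 × 0.4472 = 3.578

3.6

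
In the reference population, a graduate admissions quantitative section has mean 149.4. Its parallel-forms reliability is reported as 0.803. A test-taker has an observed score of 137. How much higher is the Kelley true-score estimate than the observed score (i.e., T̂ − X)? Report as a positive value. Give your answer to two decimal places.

2.44

Kelley's formula gives T̂ = 0.803·137 + 0.197·149.4 = 110.011 + 29.4318 = 139.4428.
T̂ − X = 139.443 − 137 = 2.443 → 2.44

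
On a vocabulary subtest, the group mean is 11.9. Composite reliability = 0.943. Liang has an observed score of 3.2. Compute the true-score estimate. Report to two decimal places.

T̂ = ρX + (1 − ρ)μ
  = 0.943 × 3.2 + 0.057 × 11.9
  = 3.0176 + 0.6783
  = 3.696
  ≈ 3.70

3.70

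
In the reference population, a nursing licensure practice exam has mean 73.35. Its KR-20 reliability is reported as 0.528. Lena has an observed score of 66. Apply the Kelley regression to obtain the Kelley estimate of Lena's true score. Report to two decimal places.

69.47

T̂ = 0.528(66) + 0.472(73.35) = 34.848 + 34.62120 = 69.469 → 69.47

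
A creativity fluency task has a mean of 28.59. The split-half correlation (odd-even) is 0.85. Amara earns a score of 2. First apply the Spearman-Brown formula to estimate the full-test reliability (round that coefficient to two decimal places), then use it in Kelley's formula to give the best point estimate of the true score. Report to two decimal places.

Spearman-Brown: ρ = 2r/(1 + r) = 2(0.85)/(1 + 0.85) = 1.700/1.85 = 0.9189 → 0.92
T̂ = ρX + (1 − ρ)μ
  = 0.92 × 2 + 0.08 × 28.59
  = 1.84 + 2.2872
  = 4.127
  ≈ 4.13

4.13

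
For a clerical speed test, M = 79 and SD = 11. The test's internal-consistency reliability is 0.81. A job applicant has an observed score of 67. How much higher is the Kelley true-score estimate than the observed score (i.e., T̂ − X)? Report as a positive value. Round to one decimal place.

Regress the observed score toward the mean by the unreliability: T̂ = 0.81·67 + 0.19·79 = 54.27 + 15.01 = 69.280.
T̂ − X = 69.28 − 67 = 2.28 → 2.3

2.3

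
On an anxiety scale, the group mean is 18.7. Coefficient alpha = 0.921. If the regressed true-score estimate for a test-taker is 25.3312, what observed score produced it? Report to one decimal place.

25.9

T̂ = ρX + (1 − ρ)μ  ⇒  X = (T̂ − (1 − ρ)μ) / ρ
X = (25.3312 − 0.079 × 18.7) / 0.921 = (25.3312 − 1.4773) / 0.921 = 23.8539 / 0.921 = 25.900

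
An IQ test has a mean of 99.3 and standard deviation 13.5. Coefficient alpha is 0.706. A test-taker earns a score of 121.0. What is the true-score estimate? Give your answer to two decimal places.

114.62

T̂ = ρX + (1 − ρ)μ
  = 0.706 × 121.0 + 0.294 × 99.3
  = 85.4260 + 29.1942
  = 114.620
  ≈ 114.62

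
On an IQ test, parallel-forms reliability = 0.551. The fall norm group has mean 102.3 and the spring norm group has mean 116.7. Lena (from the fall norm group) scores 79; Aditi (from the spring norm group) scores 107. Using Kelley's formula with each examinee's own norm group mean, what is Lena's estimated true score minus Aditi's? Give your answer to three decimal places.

-21.894

T̂_Lena = 0.551(79) + 0.449(102.3) = 89.46170
T̂_Aditi = 0.551(107) + 0.449(116.7) = 111.35530
Difference = 89.46170 − 111.35530 = -21.89360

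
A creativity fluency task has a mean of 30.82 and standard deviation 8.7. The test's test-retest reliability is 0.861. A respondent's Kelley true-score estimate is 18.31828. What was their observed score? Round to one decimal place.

16.3

T̂ = ρX + (1 − ρ)μ  ⇒  X = (T̂ − (1 − ρ)μ) / ρ
X = (18.31828 − 0.139 × 30.82) / 0.861 = (18.31828 − 4.28398) / 0.861 = 14.03430 / 0.861 = 16.300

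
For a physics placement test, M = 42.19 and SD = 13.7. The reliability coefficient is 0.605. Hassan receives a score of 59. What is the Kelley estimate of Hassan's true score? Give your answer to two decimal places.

Kelley's formula gives T̂ = 0.605·59 + 0.395·42.19 = 35.695 + 16.66505 = 52.360.

52.36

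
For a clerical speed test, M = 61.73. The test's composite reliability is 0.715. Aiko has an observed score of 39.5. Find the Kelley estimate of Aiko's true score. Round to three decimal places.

45.836

T̂ = 0.715(39.5) + 0.285(61.73) = 28.2425 + 17.59305 = 45.8355 → 45.836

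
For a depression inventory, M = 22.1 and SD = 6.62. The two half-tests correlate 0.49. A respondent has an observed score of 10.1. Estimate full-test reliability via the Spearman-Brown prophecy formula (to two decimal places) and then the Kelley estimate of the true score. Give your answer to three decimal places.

Spearman-Brown: ρ = 2r/(1 + r) = 2(0.49)/(1 + 0.49) = 0.980/1.49 = 0.6577 → 0.66
T̂ = 0.66(10.1) + 0.34(22.1) = 6.666 + 7.514 = 14.1800 → 14.180

14.180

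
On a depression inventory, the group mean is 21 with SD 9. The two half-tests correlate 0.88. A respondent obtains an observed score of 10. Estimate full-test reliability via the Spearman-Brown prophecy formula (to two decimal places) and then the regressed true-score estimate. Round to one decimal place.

Spearman-Brown: ρ = 2r/(1 + r) = 2(0.88)/(1 + 0.88) = 1.760/1.88 = 0.9362 → 0.94
T̂ = 0.94(10) + 0.06(21) = 9.40 + 1.26 = 10.66 → 10.7

10.7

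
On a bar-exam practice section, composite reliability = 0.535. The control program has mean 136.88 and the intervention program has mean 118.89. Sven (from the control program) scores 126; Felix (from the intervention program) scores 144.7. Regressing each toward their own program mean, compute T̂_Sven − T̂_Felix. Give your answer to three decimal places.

-1.639

T̂_Sven = 0.535(126) + 0.465(136.88) = 131.05920
T̂_Felix = 0.535(144.7) + 0.465(118.89) = 132.69835
Difference = 131.05920 − 132.69835 = -1.63915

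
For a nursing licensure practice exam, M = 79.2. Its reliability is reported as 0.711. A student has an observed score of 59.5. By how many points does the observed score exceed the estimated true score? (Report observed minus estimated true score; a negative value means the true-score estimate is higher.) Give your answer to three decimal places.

-5.693

Weight the observed score by reliability and the mean by (1 − reliability): T̂ = 0.711·59.5 + 0.289·79.2 = 42.3045 + 22.8888 = 65.19330.
X − T̂ = 59.5 − 65.1933 = -5.6933 → -5.693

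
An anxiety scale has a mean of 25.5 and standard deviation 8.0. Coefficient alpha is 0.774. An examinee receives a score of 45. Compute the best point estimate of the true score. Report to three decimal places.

T̂ = ρX + (1 − ρ)μ
  = 0.774 × 45 + 0.226 × 25.5
  = 34.830 + 5.7630
  = 40.5930
  ≈ 40.593

40.593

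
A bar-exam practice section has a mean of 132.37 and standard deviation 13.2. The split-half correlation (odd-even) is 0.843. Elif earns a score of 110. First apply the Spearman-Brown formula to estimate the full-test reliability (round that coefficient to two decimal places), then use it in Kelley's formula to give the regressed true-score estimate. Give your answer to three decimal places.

Spearman-Brown: ρ = 2r/(1 + r) = 2(0.843)/(1 + 0.843) = 1.6860/1.843 = 0.9148 → 0.91
Weight the observed score by reliability and the mean by (1 − reliability): T̂ = 0.91·110 + 0.09·132.37 = 100.10 + 11.9133 = 112.0133.

112.013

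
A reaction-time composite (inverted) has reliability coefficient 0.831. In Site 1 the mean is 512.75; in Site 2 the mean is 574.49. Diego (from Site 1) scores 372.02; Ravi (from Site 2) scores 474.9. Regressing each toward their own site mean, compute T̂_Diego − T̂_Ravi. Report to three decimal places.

T̂_Diego = 0.831(372.02) + 0.169(512.75) = 395.80337
T̂_Ravi = 0.831(474.9) + 0.169(574.49) = 491.73071
Difference = 395.80337 − 491.73071 = -95.92734

-95.927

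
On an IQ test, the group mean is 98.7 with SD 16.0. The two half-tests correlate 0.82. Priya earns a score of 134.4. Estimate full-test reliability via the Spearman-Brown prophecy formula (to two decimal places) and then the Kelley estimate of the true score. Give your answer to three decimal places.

130.830

Spearman-Brown: ρ = 2r/(1 + r) = 2(0.82)/(1 + 0.82) = 1.640/1.82 = 0.9011 → 0.90
T̂ = ρX + (1 − ρ)μ
  = 0.90 × 134.4 + 0.10 × 98.7
  = 120.960 + 9.870
  = 130.8300
  ≈ 130.830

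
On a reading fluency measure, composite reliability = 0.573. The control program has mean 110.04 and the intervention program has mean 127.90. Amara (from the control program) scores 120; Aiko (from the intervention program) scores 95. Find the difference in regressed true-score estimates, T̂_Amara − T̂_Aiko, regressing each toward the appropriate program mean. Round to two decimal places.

6.70

T̂_Amara = 0.573(120) + 0.427(110.04) = 115.7471
T̂_Aiko = 0.573(95) + 0.427(127.90) = 109.0483
Difference = 115.7471 − 109.0483 = 6.6988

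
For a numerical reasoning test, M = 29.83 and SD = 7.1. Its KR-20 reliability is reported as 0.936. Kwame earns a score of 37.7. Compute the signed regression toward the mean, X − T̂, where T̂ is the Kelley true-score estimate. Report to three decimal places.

T̂ = ρX + (1 − ρ)μ
  = 0.936 × 37.7 + 0.064 × 29.83
  = 35.2872 + 1.90912
  = 37.19632
  ≈ 37.1963
X − T̂ = 37.7 − 37.1963 = 0.5037 → 0.504

0.504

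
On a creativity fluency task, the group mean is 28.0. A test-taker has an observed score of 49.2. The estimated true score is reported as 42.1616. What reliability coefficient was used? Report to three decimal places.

T̂ = ρX + (1 − ρ)μ  ⇒  T̂ − μ = ρ(X − μ)
ρ = (T̂ − μ)/(X − μ) = (42.1616 − 28.0) / (49.2 − 28.0) = 14.1616 / 21.2 = 0.66800

0.668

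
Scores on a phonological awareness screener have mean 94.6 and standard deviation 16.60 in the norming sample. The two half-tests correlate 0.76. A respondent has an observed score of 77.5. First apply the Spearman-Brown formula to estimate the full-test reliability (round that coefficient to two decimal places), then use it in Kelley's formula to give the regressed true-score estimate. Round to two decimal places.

79.89

Spearman-Brown: ρ = 2r/(1 + r) = 2(0.76)/(1 + 0.76) = 1.520/1.76 = 0.8636 → 0.86
T̂ = 0.86(77.5) + 0.14(94.6) = 66.650 + 13.244 = 79.894 → 79.89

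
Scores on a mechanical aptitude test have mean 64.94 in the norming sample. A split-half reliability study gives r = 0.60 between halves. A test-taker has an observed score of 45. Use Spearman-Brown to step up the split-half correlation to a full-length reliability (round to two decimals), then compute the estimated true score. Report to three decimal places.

49.985

Spearman-Brown: ρ = 2r/(1 + r) = 2(0.60)/(1 + 0.60) = 1.200/1.60 = 0.7500 → 0.75
T̂ = 0.75(45) + 0.25(64.94) = 33.75 + 16.2350 = 49.9850 → 49.985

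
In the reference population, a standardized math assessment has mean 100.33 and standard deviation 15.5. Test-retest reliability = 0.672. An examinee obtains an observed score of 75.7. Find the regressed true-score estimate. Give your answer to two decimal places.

T̂ = ρX + (1 − ρ)μ
  = 0.672 × 75.7 + 0.328 × 100.33
  = 50.8704 + 32.90824
  = 83.779
  ≈ 83.78

83.78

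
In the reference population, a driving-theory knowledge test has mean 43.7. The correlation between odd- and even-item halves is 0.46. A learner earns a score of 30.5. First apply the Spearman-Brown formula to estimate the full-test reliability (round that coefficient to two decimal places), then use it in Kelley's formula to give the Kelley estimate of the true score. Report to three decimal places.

35.384

Spearman-Brown: ρ = 2r/(1 + r) = 2(0.46)/(1 + 0.46) = 0.920/1.46 = 0.6301 → 0.63
T̂ = 0.63(30.5) + 0.37(43.7) = 19.215 + 16.169 = 35.3840 → 35.384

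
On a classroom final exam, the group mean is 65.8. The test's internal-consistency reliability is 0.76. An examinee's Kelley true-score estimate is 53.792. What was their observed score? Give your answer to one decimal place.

50.0

T̂ = ρX + (1 − ρ)μ  ⇒  X = (T̂ − (1 − ρ)μ) / ρ
X = (53.792 − 0.24 × 65.8) / 0.76 = (53.792 − 15.792) / 0.76 = 38.000 / 0.76 = 50.000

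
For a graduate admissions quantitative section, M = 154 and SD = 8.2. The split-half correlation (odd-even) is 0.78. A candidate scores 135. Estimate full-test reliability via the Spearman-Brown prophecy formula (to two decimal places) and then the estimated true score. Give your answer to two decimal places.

Spearman-Brown: ρ = 2r/(1 + r) = 2(0.78)/(1 + 0.78) = 1.560/1.78 = 0.8764 → 0.88
Kelley's formula gives T̂ = 0.88·135 + 0.12·154 = 118.80 + 18.48 = 137.280.

137.28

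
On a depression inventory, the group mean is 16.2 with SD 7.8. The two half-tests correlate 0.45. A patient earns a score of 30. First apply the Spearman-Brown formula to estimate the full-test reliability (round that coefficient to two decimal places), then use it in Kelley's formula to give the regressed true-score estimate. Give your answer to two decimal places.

Spearman-Brown: ρ = 2r/(1 + r) = 2(0.45)/(1 + 0.45) = 0.900/1.45 = 0.6207 → 0.62
T̂ = 0.62(30) + 0.38(16.2) = 18.60 + 6.156 = 24.756 → 24.76

24.76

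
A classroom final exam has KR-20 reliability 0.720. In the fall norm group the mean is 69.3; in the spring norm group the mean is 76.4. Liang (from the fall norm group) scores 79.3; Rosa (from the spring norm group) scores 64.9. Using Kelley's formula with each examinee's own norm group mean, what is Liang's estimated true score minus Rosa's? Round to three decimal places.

T̂_Liang = 0.720(79.3) + 0.280(69.3) = 76.50000
T̂_Rosa = 0.720(64.9) + 0.280(76.4) = 68.12000
Difference = 76.50000 − 68.12000 = 8.38000

8.380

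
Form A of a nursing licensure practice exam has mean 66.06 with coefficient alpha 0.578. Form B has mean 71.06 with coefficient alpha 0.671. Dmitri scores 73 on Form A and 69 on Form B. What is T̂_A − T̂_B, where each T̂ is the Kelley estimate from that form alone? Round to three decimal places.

T̂_A = 0.578(73) + 0.422(66.06) = 70.07132
T̂_B = 0.671(69) + 0.329(71.06) = 69.67774
T̂_A − T̂_B = 0.39358

0.394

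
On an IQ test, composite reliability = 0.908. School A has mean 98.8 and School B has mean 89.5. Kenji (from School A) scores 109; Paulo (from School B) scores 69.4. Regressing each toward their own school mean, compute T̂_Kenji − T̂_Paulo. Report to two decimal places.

T̂_Kenji = 0.908(109) + 0.092(98.8) = 108.0616
T̂_Paulo = 0.908(69.4) + 0.092(89.5) = 71.2492
Difference = 108.0616 − 71.2492 = 36.8124

36.81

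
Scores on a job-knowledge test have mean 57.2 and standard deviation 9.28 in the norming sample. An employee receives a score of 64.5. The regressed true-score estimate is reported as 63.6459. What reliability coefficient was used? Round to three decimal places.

T̂ = ρX + (1 − ρ)μ  ⇒  T̂ − μ = ρ(X − μ)
ρ = (T̂ − μ)/(X − μ) = (63.6459 − 57.2) / (64.5 − 57.2) = 6.4459 / 7.3 = 0.88300

0.883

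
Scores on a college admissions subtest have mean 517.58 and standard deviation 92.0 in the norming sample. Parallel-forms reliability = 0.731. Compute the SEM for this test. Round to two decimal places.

SEM = SD · √(1 − ρ) = 92.0 × √0.269 = 92.0 × 0.5187 = 47.716

47.72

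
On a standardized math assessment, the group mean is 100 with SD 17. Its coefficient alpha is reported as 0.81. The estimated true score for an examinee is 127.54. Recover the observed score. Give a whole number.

134

T̂ = ρX + (1 − ρ)μ  ⇒  X = (T̂ − (1 − ρ)μ) / ρ
X = (127.54 − 0.19 × 100) / 0.81 = (127.54 − 19.00) / 0.81 = 108.54 / 0.81 = 134.00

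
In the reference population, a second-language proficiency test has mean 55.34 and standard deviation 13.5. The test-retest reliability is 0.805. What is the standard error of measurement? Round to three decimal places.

SEM = SD · √(1 − ρ) = 13.5 × √0.195 = 13.5 × 0.4416 = 5.9614

5.961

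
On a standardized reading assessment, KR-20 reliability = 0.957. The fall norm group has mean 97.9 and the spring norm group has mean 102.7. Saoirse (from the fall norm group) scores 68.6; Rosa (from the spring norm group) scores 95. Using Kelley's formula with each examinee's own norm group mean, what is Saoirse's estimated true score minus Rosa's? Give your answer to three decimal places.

T̂_Saoirse = 0.957(68.6) + 0.043(97.9) = 69.85990
T̂_Rosa = 0.957(95) + 0.043(102.7) = 95.33110
Difference = 69.85990 − 95.33110 = -25.47120

-25.471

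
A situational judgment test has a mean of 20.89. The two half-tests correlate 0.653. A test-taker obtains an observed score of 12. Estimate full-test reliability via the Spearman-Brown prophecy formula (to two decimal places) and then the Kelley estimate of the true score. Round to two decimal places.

Spearman-Brown: ρ = 2r/(1 + r) = 2(0.653)/(1 + 0.653) = 1.3060/1.653 = 0.7901 → 0.79
T̂ = ρX + (1 − ρ)μ
  = 0.79 × 12 + 0.21 × 20.89
  = 9.48 + 4.3869
  = 13.867
  ≈ 13.87

13.87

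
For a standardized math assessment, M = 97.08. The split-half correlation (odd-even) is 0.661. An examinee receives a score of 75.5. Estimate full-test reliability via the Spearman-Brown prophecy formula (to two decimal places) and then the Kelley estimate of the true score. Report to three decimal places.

79.816

Spearman-Brown: ρ = 2r/(1 + r) = 2(0.661)/(1 + 0.661) = 1.3220/1.661 = 0.7959 → 0.80
T̂ = ρX + (1 − ρ)μ
  = 0.80 × 75.5 + 0.20 × 97.08
  = 60.400 + 19.4160
  = 79.8160
  ≈ 79.816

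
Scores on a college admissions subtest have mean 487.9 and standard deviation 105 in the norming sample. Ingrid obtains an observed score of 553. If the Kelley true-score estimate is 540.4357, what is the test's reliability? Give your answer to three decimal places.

0.807

T̂ = ρX + (1 − ρ)μ  ⇒  T̂ − μ = ρ(X − μ)
ρ = (T̂ − μ)/(X − μ) = (540.4357 − 487.9) / (553 − 487.9) = 52.5357 / 65.1 = 0.80700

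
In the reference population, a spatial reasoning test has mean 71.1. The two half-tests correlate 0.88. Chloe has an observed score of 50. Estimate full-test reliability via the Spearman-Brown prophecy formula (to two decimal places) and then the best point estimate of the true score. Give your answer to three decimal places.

51.266

Spearman-Brown: ρ = 2r/(1 + r) = 2(0.88)/(1 + 0.88) = 1.760/1.88 = 0.9362 → 0.94
T̂ = ρX + (1 − ρ)μ
  = 0.94 × 50 + 0.06 × 71.1
  = 47.00 + 4.266
  = 51.2660
  ≈ 51.266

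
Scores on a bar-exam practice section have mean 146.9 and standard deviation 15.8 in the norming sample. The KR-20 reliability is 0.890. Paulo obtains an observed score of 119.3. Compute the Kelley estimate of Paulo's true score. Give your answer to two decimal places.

122.34

T̂ = ρX + (1 − ρ)μ
  = 0.890 × 119.3 + 0.110 × 146.9
  = 106.1770 + 16.1590
  = 122.336
  ≈ 122.34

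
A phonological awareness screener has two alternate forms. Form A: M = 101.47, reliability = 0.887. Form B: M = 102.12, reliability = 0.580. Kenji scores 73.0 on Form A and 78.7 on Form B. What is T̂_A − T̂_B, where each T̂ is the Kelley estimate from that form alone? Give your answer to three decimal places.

T̂_A = 0.887(73.0) + 0.113(101.47) = 76.21711
T̂_B = 0.580(78.7) + 0.420(102.12) = 88.53640
T̂_A − T̂_B = -12.31929

-12.319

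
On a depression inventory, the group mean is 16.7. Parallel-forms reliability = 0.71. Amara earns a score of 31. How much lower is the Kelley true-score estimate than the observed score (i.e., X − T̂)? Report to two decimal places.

4.15

Weight the observed score by reliability and the mean by (1 − reliability): T̂ = 0.71·31 + 0.29·16.7 = 22.01 + 4.843 = 26.8530.
X − T̂ = 31 − 26.853 = 4.147 → 4.15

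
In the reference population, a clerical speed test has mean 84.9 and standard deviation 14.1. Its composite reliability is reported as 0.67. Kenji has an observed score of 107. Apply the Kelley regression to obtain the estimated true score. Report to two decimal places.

T̂ = 0.67(107) + 0.33(84.9) = 71.69 + 28.017 = 99.707 → 99.71

99.71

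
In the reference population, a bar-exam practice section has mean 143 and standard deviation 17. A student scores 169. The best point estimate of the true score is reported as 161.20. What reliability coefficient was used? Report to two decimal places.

T̂ = ρX + (1 − ρ)μ  ⇒  T̂ − μ = ρ(X − μ)
ρ = (T̂ − μ)/(X − μ) = (161.20 − 143) / (169 − 143) = 18.20 / 26.0 = 0.7000

0.70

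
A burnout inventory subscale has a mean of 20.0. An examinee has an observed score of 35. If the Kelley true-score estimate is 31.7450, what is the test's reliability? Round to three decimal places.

T̂ = ρX + (1 − ρ)μ  ⇒  T̂ − μ = ρ(X − μ)
ρ = (T̂ − μ)/(X − μ) = (31.7450 − 20.0) / (35 − 20.0) = 11.7450 / 15.0 = 0.78300

0.783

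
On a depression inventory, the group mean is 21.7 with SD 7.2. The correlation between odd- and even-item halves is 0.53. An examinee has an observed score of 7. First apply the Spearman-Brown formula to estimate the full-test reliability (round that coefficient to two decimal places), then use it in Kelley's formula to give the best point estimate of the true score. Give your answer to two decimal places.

Spearman-Brown: ρ = 2r/(1 + r) = 2(0.53)/(1 + 0.53) = 1.060/1.53 = 0.6928 → 0.69
T̂ = ρX + (1 − ρ)μ
  = 0.69 × 7 + 0.31 × 21.7
  = 4.83 + 6.727
  = 11.557
  ≈ 11.56

11.56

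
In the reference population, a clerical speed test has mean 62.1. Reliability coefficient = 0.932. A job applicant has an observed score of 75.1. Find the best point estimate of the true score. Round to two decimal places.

74.22

T̂ = ρX + (1 − ρ)μ
  = 0.932 × 75.1 + 0.068 × 62.1
  = 69.9932 + 4.2228
  = 74.216
  ≈ 74.22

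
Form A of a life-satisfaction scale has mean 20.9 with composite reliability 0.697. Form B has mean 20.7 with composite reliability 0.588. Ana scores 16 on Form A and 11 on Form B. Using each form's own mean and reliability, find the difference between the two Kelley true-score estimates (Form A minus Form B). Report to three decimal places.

T̂_A = 0.697(16) + 0.303(20.9) = 17.48470
T̂_B = 0.588(11) + 0.412(20.7) = 14.99640
T̂_A − T̂_B = 2.48830

2.488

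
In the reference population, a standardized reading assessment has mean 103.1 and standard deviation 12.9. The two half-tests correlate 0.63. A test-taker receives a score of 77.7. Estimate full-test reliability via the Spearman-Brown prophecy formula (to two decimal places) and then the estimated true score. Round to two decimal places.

Spearman-Brown: ρ = 2r/(1 + r) = 2(0.63)/(1 + 0.63) = 1.260/1.63 = 0.7730 → 0.77
Kelley's formula gives T̂ = 0.77·77.7 + 0.23·103.1 = 59.829 + 23.713 = 83.542.

83.54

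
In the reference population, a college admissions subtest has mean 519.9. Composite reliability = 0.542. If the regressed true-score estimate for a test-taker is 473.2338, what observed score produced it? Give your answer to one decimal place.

T̂ = ρX + (1 − ρ)μ  ⇒  X = (T̂ − (1 − ρ)μ) / ρ
X = (473.2338 − 0.458 × 519.9) / 0.542 = (473.2338 − 238.1142) / 0.542 = 235.1196 / 0.542 = 433.800

433.8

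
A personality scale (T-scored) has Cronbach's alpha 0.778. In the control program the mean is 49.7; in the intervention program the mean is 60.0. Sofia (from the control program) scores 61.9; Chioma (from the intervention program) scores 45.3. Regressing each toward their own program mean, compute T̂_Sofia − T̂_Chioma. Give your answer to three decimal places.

10.628

T̂_Sofia = 0.778(61.9) + 0.222(49.7) = 59.19160
T̂_Chioma = 0.778(45.3) + 0.222(60.0) = 48.56340
Difference = 59.19160 − 48.56340 = 10.62820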